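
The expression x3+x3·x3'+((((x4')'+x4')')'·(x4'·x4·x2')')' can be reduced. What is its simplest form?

x3+x3·x3'+((((x4')'+x4')')'·(x4'·x4·x2')')'
= x3+x3·x3'+((x4')'+x4')'+x4'·x4·x2'   [De Morgan]
= x3+x3·x3'+x4'·x4+x4'·x4·x2'   [De Morgan]
= x3+x3·x3'+x4'·x4   [absorption]
= x3+x3·x3'   [complement / identity]
= x3   [complement / identity]

x3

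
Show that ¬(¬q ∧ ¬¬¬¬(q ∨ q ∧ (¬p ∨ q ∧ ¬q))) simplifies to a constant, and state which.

¬(¬q ∧ ¬¬¬¬(q ∨ q ∧ (¬p ∨ q ∧ ¬q)))
= ¬(¬q ∧ ¬¬¬¬(q ∨ q ∧ ¬p))
= ¬(¬q ∧ ¬¬¬¬q)
= ¬(¬q ∧ ¬¬q)
= q ∨ ¬q
= True

True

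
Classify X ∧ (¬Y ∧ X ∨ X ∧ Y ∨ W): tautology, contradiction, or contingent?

contingent

X ∧ (¬Y ∧ X ∨ X ∧ Y ∨ W)
= X ∧ (X ∨ W)   (distribution)
= X   (absorption)
This depends on X, so it is not a constant.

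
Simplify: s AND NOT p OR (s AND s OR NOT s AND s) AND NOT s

s AND NOT p

s AND NOT p OR (s AND s OR NOT s AND s) AND NOT s
= s AND NOT p OR s AND NOT s   (distribution)
= s AND NOT p   (complement / identity)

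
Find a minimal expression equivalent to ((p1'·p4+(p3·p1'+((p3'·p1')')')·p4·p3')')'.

((p1'·p4+(p3·p1'+((p3'·p1')')')·p4·p3')')'
= p1'·p4+(p3·p1'+((p3'·p1')')')·p4·p3'   [double negation]
= p1'·p4+(p3·p1'+p3'·p1')·p4·p3'   [double negation]
= p1'·p4+p1'·p4·p3'   [distribution]
= p1'·p4   [absorption]

p1'·p4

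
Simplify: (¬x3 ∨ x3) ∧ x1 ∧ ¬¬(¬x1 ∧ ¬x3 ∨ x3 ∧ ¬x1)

False

(¬x3 ∨ x3) ∧ x1 ∧ ¬¬(¬x1 ∧ ¬x3 ∨ x3 ∧ ¬x1)
= (¬x3 ∨ x3) ∧ x1 ∧ ¬¬¬x1   (distribution)
= (¬x3 ∨ x3) ∧ x1 ∧ ¬x1   (double negation)
= x1 ∧ ¬x1   (complement / identity)
= False   (complement)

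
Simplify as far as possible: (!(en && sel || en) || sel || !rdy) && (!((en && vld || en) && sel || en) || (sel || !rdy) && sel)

!en || sel

(!(en && sel || en) || sel || !rdy) && (!((en && vld || en) && sel || en) || (sel || !rdy) && sel)
= (!(en && sel || en) || sel || !rdy) && (!(en && sel || en) || (sel || !rdy) && sel)   [absorption]
= (!(en && sel || en) || sel || !rdy) && (!(en && sel || en) || sel)   [absorption]
= !(en && sel || en) || sel   [absorption]
= !en || sel   [absorption]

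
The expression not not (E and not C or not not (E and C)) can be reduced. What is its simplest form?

E

not not (E and not C or not not (E and C))
= E and not C or not not (E and C)   — double negation
= E and not C or E and C   — double negation
= E   — distribution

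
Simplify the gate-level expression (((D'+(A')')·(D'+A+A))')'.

D'+A

(((D'+(A')')·(D'+A+A))')'
= (D'+(A')')·(D'+A+A)   (double negation)
= (D'+A)·(D'+A+A)   (double negation)
= D'+A   (absorption)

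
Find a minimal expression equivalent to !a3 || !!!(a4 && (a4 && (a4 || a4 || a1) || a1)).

!a3 || !a4

!a3 || !!!(a4 && (a4 && (a4 || a4 || a1) || a1))
= !a3 || !!!(a4 && (a4 && (a4 || a1) || a1))   — idempotence
= !a3 || !(a4 && (a4 && (a4 || a1) || a1))   — double negation
= !a3 || !(a4 && (a4 || a1))   — absorption
= !a3 || !a4   — absorption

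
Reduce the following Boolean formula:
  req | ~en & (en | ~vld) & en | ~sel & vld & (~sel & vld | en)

req | ~sel & vld

req | ~en & (en | ~vld) & en | ~sel & vld & (~sel & vld | en)
= req | ~en & en | ~sel & vld & (~sel & vld | en)   (absorption)
= req | ~en & en | ~sel & vld   (absorption)
= req | ~sel & vld   (complement / identity)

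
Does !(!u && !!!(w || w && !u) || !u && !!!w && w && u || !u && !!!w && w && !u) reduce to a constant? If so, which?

!(!u && !!!(w || w && !u) || !u && !!!w && w && u || !u && !!!w && w && !u)
= !(!u && !!!(w || w && !u) || !u && !!!w && w)   [distribution]
= !(!u && !!!w || !u && !!!w && w)   [absorption]
= !(!u && !!!w)   [absorption]
= u || !!w   [De Morgan]
= u || w   [double negation]
This depends on u, w, so it is not a constant.

no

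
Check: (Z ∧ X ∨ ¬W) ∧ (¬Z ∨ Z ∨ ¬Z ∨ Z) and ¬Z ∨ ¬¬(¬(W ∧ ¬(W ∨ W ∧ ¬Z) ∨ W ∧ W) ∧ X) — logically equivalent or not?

E1: (Z ∧ X ∨ ¬W) ∧ (¬Z ∨ Z ∨ ¬Z ∨ Z)
    = (Z ∧ X ∨ ¬W) ∧ (¬Z ∨ Z)   (idempotence)
    = Z ∧ X ∨ ¬W   (complement / identity)
E2: ¬Z ∨ ¬¬(¬(W ∧ ¬(W ∨ W ∧ ¬Z) ∨ W ∧ W) ∧ X)
    = ¬Z ∨ ¬¬(¬(W ∧ ¬W ∨ W ∧ W) ∧ X)   (absorption)
    = ¬Z ∨ ¬¬(¬W ∧ X)   (distribution)
    = ¬Z ∨ ¬W ∧ X   (double negation)
These differ: at W=1, X=0, Z=0, E1 = 0 but E2 = 1.

No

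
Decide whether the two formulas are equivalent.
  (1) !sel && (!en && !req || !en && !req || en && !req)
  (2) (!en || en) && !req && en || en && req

No

E1: !sel && (!en && !req || !en && !req || en && !req)
    = !sel && (!en && !req || en && !req)   — idempotence
    = !sel && !req   — distribution
E2: (!en || en) && !req && en || en && req
    = !req && en || en && req   — complement / identity
    = en   — distribution
These differ: at en=1, req=1, sel=0, E1 = 0 but E2 = 1.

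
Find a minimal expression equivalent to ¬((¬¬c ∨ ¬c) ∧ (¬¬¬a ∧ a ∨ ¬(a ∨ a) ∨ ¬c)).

a ∧ c

¬((¬¬c ∨ ¬c) ∧ (¬¬¬a ∧ a ∨ ¬(a ∨ a) ∨ ¬c))
= ¬((¬¬c ∨ ¬c) ∧ (¬a ∧ a ∨ ¬(a ∨ a) ∨ ¬c))   (double negation)
= ¬((¬¬c ∨ ¬c) ∧ (¬a ∧ a ∨ ¬a ∨ ¬c))   (idempotence)
= ¬((¬¬c ∨ ¬c) ∧ (¬a ∨ ¬c))   (complement / identity)
= ¬((c ∨ ¬c) ∧ (¬a ∨ ¬c))   (double negation)
= ¬(¬a ∨ ¬c)   (complement / identity)
= a ∧ c   (De Morgan)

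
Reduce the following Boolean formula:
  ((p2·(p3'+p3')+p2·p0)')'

p2·(p3'+p0)

((p2·(p3'+p3')+p2·p0)')'
= p2·(p3'+p3')+p2·p0   — double negation
= p2·(p3'+p3'+p0)   — distribution
= p2·(p3'+p0)   — idempotence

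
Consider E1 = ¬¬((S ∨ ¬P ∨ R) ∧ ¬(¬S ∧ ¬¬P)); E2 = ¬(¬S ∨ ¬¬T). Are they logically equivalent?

No

E1: ¬¬((S ∨ ¬P ∨ R) ∧ ¬(¬S ∧ ¬¬P))
    = ¬¬((S ∨ ¬P ∨ R) ∧ (S ∨ ¬P))
    = (S ∨ ¬P ∨ R) ∧ (S ∨ ¬P)
    = S ∨ ¬P
E2: ¬(¬S ∨ ¬¬T)
    = S ∧ ¬T
These differ: at P=0, R=0, S=0, T=1, E1 = 1 but E2 = 0.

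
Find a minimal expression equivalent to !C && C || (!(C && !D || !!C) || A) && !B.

!C && C || (!(C && !D || !!C) || A) && !B
= !C && C || (!(C && !D || C) || A) && !B
= !C && C || (!C || A) && !B
= (!C || A) && !B

(!C || A) && !B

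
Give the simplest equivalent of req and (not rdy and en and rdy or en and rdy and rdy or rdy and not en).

req and rdy

req and (not rdy and en and rdy or en and rdy and rdy or rdy and not en)
= req and (en and rdy or rdy and not en)   (distribution)
= req and rdy   (distribution)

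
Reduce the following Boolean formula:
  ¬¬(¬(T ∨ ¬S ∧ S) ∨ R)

¬T ∨ R

¬¬(¬(T ∨ ¬S ∧ S) ∨ R)
= ¬¬(¬T ∨ R)
= ¬T ∨ R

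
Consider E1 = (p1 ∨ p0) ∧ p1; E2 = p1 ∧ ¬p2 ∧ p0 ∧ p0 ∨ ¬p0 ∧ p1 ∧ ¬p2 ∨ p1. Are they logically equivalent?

E1: (p1 ∨ p0) ∧ p1
    = p1   (absorption)
E2: p1 ∧ ¬p2 ∧ p0 ∧ p0 ∨ ¬p0 ∧ p1 ∧ ¬p2 ∨ p1
    = p1 ∧ ¬p2 ∧ p0 ∨ ¬p0 ∧ p1 ∧ ¬p2 ∨ p1   (idempotence)
    = p1 ∧ ¬p2 ∨ p1   (distribution)
    = p1   (absorption)
Both reduce to p1, so they are equivalent.

Yes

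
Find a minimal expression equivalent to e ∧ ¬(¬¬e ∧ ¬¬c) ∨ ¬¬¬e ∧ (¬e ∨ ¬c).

e ∧ ¬(¬¬e ∧ ¬¬c) ∨ ¬¬¬e ∧ (¬e ∨ ¬c)
= e ∧ ¬(¬¬e ∧ ¬¬c) ∨ ¬e ∧ (¬e ∨ ¬c)   (double negation)
= e ∧ (¬e ∨ ¬c) ∨ ¬e ∧ (¬e ∨ ¬c)   (De Morgan)
= ¬e ∨ ¬c   (distribution)

¬e ∨ ¬c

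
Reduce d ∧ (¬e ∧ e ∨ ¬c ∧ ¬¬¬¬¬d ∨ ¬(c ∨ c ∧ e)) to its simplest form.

d ∧ ¬c

d ∧ (¬e ∧ e ∨ ¬c ∧ ¬¬¬¬¬d ∨ ¬(c ∨ c ∧ e))
= d ∧ (¬e ∧ e ∨ ¬c ∧ ¬¬¬d ∨ ¬(c ∨ c ∧ e))
= d ∧ (¬c ∧ ¬¬¬d ∨ ¬(c ∨ c ∧ e))
= d ∧ (¬c ∧ ¬d ∨ ¬(c ∨ c ∧ e))
= d ∧ (¬c ∧ ¬d ∨ ¬c)
= d ∧ ¬c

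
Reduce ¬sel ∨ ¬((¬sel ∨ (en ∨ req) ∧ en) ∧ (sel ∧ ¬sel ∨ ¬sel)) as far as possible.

¬sel ∨ ¬((¬sel ∨ (en ∨ req) ∧ en) ∧ (sel ∧ ¬sel ∨ ¬sel))
= ¬sel ∨ ¬((¬sel ∨ en) ∧ (sel ∧ ¬sel ∨ ¬sel))   (absorption)
= ¬sel ∨ ¬((¬sel ∨ en) ∧ ¬sel)   (complement / identity)
= ¬sel ∨ ¬¬sel   (absorption)
= ¬sel ∨ sel   (double negation)
= True   (complement)

True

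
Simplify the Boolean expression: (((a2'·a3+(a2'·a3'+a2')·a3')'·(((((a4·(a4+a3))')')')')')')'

a2·a4'

(((a2'·a3+(a2'·a3'+a2')·a3')'·(((((a4·(a4+a3))')')')')')')'
= (((a2'·a3+a2'·a3')'·(((((a4·(a4+a3))')')')')')')'   (absorption)
= (((a2')'·(((((a4·(a4+a3))')')')')')')'   (distribution)
= (((a2')'·((((a4')')')')')')'   (absorption)
= (((a2')'·((a4')')')')'   (double negation)
= (a2'+(a4')')'   (De Morgan)
= a2·a4'   (De Morgan)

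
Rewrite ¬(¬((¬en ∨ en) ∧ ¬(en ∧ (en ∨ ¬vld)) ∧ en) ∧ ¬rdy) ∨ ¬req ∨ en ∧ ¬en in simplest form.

rdy ∨ ¬req

¬(¬((¬en ∨ en) ∧ ¬(en ∧ (en ∨ ¬vld)) ∧ en) ∧ ¬rdy) ∨ ¬req ∨ en ∧ ¬en
= ¬(¬(¬(en ∧ (en ∨ ¬vld)) ∧ en) ∧ ¬rdy) ∨ ¬req ∨ en ∧ ¬en
= ¬(¬(¬(en ∧ (en ∨ ¬vld)) ∧ en) ∧ ¬rdy) ∨ ¬req
= ¬(en ∧ (en ∨ ¬vld)) ∧ en ∨ rdy ∨ ¬req
= ¬en ∧ en ∨ rdy ∨ ¬req
= rdy ∨ ¬req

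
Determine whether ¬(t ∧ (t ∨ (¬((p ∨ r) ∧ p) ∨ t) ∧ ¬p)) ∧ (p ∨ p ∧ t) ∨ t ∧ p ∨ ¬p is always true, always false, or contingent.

¬(t ∧ (t ∨ (¬((p ∨ r) ∧ p) ∨ t) ∧ ¬p)) ∧ (p ∨ p ∧ t) ∨ t ∧ p ∨ ¬p
= ¬(t ∧ (t ∨ (¬((p ∨ r) ∧ p) ∨ t) ∧ ¬p)) ∧ p ∨ t ∧ p ∨ ¬p   — absorption
= ¬(t ∧ (t ∨ (¬p ∨ t) ∧ ¬p)) ∧ p ∨ t ∧ p ∨ ¬p   — absorption
= ¬(t ∧ (t ∨ ¬p)) ∧ p ∨ t ∧ p ∨ ¬p   — absorption
= ¬t ∧ p ∨ t ∧ p ∨ ¬p   — absorption
= p ∨ ¬p   — distribution
= True   — complement

always true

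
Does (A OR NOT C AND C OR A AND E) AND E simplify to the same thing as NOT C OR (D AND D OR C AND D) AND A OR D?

E1: (A OR NOT C AND C OR A AND E) AND E
    = (A OR A AND E) AND E   — complement / identity
    = A AND E   — absorption
E2: NOT C OR (D AND D OR C AND D) AND A OR D
    = NOT C OR (D OR C) AND D AND A OR D   — distribution
    = NOT C OR D AND A OR D   — absorption
    = NOT C OR D   — absorption
These differ: at A=0, C=0, D=1, E=0, E1 = 0 but E2 = 1.

No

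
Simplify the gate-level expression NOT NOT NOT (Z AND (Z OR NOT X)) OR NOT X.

NOT NOT NOT (Z AND (Z OR NOT X)) OR NOT X
= NOT (Z AND (Z OR NOT X)) OR NOT X   [double negation]
= NOT Z OR NOT X   [absorption]

NOT Z OR NOT X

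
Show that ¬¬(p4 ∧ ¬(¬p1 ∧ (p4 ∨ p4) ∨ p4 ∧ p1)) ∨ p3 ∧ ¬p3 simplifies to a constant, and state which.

False

¬¬(p4 ∧ ¬(¬p1 ∧ (p4 ∨ p4) ∨ p4 ∧ p1)) ∨ p3 ∧ ¬p3
= ¬¬(p4 ∧ ¬(¬p1 ∧ p4 ∨ p4 ∧ p1)) ∨ p3 ∧ ¬p3   [idempotence]
= ¬¬(p4 ∧ ¬p4) ∨ p3 ∧ ¬p3   [distribution]
= ¬¬(p4 ∧ ¬p4)   [complement / identity]
= p4 ∧ ¬p4   [double negation]
= False   [complement]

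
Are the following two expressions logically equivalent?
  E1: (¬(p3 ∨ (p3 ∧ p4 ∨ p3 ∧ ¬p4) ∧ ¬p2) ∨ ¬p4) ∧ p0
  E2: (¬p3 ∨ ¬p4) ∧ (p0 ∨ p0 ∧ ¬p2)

Yes

E1: (¬(p3 ∨ (p3 ∧ p4 ∨ p3 ∧ ¬p4) ∧ ¬p2) ∨ ¬p4) ∧ p0
    = (¬(p3 ∨ p3 ∧ ¬p2) ∨ ¬p4) ∧ p0   (distribution)
    = (¬p3 ∨ ¬p4) ∧ p0   (absorption)
E2: (¬p3 ∨ ¬p4) ∧ (p0 ∨ p0 ∧ ¬p2)
    = (¬p3 ∨ ¬p4) ∧ p0   (absorption)
Both reduce to (¬p3 ∨ ¬p4) ∧ p0, so they are equivalent.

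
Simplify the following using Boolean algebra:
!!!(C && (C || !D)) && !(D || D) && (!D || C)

!C && !D

!!!(C && (C || !D)) && !(D || D) && (!D || C)
= !!!(C && (C || !D)) && !D && (!D || C)   — idempotence
= !(C && (C || !D)) && !D && (!D || C)   — double negation
= !C && !D && (!D || C)   — absorption
= !C && !D   — absorption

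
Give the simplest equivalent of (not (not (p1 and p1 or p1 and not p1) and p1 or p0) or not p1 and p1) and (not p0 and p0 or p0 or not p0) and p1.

(not (not (p1 and p1 or p1 and not p1) and p1 or p0) or not p1 and p1) and (not p0 and p0 or p0 or not p0) and p1
= (not (not (p1 and p1 or p1 and not p1) and p1 or p0) or not p1 and p1) and (p0 or not p0) and p1   — complement / identity
= not (not (p1 and p1 or p1 and not p1) and p1 or p0) and (p0 or not p0) and p1   — complement / identity
= not (not p1 and p1 or p0) and (p0 or not p0) and p1   — distribution
= not (not p1 and p1 or p0) and p1   — complement / identity
= not p0 and p1   — complement / identity

not p0 and p1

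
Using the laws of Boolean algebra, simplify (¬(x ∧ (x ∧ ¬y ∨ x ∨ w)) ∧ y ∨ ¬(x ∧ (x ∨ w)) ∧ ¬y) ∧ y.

(¬(x ∧ (x ∧ ¬y ∨ x ∨ w)) ∧ y ∨ ¬(x ∧ (x ∨ w)) ∧ ¬y) ∧ y
= (¬(x ∧ (x ∨ w)) ∧ y ∨ ¬(x ∧ (x ∨ w)) ∧ ¬y) ∧ y   — absorption
= ¬(x ∧ (x ∨ w)) ∧ y   — distribution
= ¬x ∧ y   — absorption

¬x ∧ y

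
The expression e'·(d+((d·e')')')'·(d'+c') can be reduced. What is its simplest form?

e'·(d+((d·e')')')'·(d'+c')
= e'·(d+d·e')'·(d'+c')   — double negation
= e'·d'·(d'+c')   — absorption
= e'·d'   — absorption

e'·d'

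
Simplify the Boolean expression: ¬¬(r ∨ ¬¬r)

r

¬¬(r ∨ ¬¬r)
= r ∨ ¬¬r
= r ∨ r
= r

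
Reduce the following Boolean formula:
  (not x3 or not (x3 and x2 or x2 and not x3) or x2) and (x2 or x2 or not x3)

not x3 or x2

(not x3 or not (x3 and x2 or x2 and not x3) or x2) and (x2 or x2 or not x3)
= not x3 or (not (x3 and x2 or x2 and not x3) or x2) and (x2 or x2)
= not x3 or not (x3 and x2 or x2 and not x3) and x2 or x2
= not x3 or not x2 and x2 or x2
= not x3 or x2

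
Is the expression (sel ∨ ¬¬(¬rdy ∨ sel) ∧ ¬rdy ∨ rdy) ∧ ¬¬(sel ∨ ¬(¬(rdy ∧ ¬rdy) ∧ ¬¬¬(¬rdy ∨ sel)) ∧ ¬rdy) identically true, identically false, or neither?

(sel ∨ ¬¬(¬rdy ∨ sel) ∧ ¬rdy ∨ rdy) ∧ ¬¬(sel ∨ ¬(¬(rdy ∧ ¬rdy) ∧ ¬¬¬(¬rdy ∨ sel)) ∧ ¬rdy)
= (sel ∨ ¬¬(¬rdy ∨ sel) ∧ ¬rdy ∨ rdy) ∧ (sel ∨ ¬(¬(rdy ∧ ¬rdy) ∧ ¬¬¬(¬rdy ∨ sel)) ∧ ¬rdy)   [double negation]
= (sel ∨ ¬¬(¬rdy ∨ sel) ∧ ¬rdy ∨ rdy) ∧ (sel ∨ (rdy ∧ ¬rdy ∨ ¬¬(¬rdy ∨ sel)) ∧ ¬rdy)   [De Morgan]
= (sel ∨ ¬¬(¬rdy ∨ sel) ∧ ¬rdy ∨ rdy) ∧ (sel ∨ ¬¬(¬rdy ∨ sel) ∧ ¬rdy)   [complement / identity]
= sel ∨ ¬¬(¬rdy ∨ sel) ∧ ¬rdy   [absorption]
= sel ∨ (¬rdy ∨ sel) ∧ ¬rdy   [double negation]
= sel ∨ ¬rdy   [absorption]
This depends on rdy, sel, so it is not a constant.

neither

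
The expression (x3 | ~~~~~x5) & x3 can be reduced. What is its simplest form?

(x3 | ~~~~~x5) & x3
= (x3 | ~~~x5) & x3   [double negation]
= (x3 | ~x5) & x3   [double negation]
= x3   [absorption]

x3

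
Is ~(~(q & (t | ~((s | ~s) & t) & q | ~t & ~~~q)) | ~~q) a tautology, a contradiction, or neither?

~(~(q & (t | ~((s | ~s) & t) & q | ~t & ~~~q)) | ~~q)
= q & (t | ~((s | ~s) & t) & q | ~t & ~~~q) & ~q   — De Morgan
= q & (t | ~((s | ~s) & t) & q | ~t & ~q) & ~q   — double negation
= q & (t | ~t & q | ~t & ~q) & ~q   — complement / identity
= q & (t | ~t) & ~q   — distribution
= q & ~q   — complement / identity
= 0   — complement

contradiction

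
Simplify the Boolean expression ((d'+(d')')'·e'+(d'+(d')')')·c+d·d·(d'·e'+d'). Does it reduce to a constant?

0

((d'+(d')')'·e'+(d'+(d')')')·c+d·d·(d'·e'+d')
= (d'+(d')')'·c+d·d·(d'·e'+d')   (absorption)
= (d'+(d')')'·c+d·d·d'   (absorption)
= d·d'·c+d·d·d'   (De Morgan)
= d·d'·c+d·d'   (idempotence)
= d·d'   (absorption)
= 0   (complement)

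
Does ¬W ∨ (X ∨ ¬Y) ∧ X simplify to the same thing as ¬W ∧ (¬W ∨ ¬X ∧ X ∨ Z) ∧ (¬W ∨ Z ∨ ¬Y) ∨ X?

E1: ¬W ∨ (X ∨ ¬Y) ∧ X
    = ¬W ∨ X
E2: ¬W ∧ (¬W ∨ ¬X ∧ X ∨ Z) ∧ (¬W ∨ Z ∨ ¬Y) ∨ X
    = ¬W ∧ (¬W ∨ Z) ∧ (¬W ∨ Z ∨ ¬Y) ∨ X
    = ¬W ∧ (¬W ∨ Z) ∨ X
    = ¬W ∨ X
Both reduce to ¬W ∨ X, so they are equivalent.

Yes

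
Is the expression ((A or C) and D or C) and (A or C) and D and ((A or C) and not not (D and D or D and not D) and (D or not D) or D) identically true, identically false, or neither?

((A or C) and D or C) and (A or C) and D and ((A or C) and not not (D and D or D and not D) and (D or not D) or D)
= (A or C) and D and ((A or C) and not not (D and D or D and not D) and (D or not D) or D)   (absorption)
= (A or C) and D and ((A or C) and not not D and (D or not D) or D)   (distribution)
= (A or C) and D and ((A or C) and D and (D or not D) or D)   (double negation)
= (A or C) and D and ((A or C) and D or D)   (complement / identity)
= (A or C) and D   (absorption)
This depends on A, C, D, so it is not a constant.

neither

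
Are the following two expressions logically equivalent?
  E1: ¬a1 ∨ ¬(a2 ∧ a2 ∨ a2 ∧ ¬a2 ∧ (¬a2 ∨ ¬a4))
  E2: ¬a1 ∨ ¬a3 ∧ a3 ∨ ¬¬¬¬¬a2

Yes

E1: ¬a1 ∨ ¬(a2 ∧ a2 ∨ a2 ∧ ¬a2 ∧ (¬a2 ∨ ¬a4))
    = ¬a1 ∨ ¬(a2 ∧ a2 ∨ a2 ∧ ¬a2)   [absorption]
    = ¬a1 ∨ ¬a2   [distribution]
E2: ¬a1 ∨ ¬a3 ∧ a3 ∨ ¬¬¬¬¬a2
    = ¬a1 ∨ ¬a3 ∧ a3 ∨ ¬¬¬a2   [double negation]
    = ¬a1 ∨ ¬¬¬a2   [complement / identity]
    = ¬a1 ∨ ¬a2   [double negation]
Both reduce to ¬a1 ∨ ¬a2, so they are equivalent.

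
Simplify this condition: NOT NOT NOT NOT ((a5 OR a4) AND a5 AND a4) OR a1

a5 AND a4 OR a1

NOT NOT NOT NOT ((a5 OR a4) AND a5 AND a4) OR a1
= NOT NOT NOT NOT (a5 AND a4) OR a1
= NOT NOT (a5 AND a4) OR a1
= a5 AND a4 OR a1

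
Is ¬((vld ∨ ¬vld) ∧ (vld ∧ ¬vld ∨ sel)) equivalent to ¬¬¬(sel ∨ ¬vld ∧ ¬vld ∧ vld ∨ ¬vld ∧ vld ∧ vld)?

Yes

E1: ¬((vld ∨ ¬vld) ∧ (vld ∧ ¬vld ∨ sel))
    = ¬(vld ∧ ¬vld ∨ sel)   — complement / identity
    = ¬sel   — complement / identity
E2: ¬¬¬(sel ∨ ¬vld ∧ ¬vld ∧ vld ∨ ¬vld ∧ vld ∧ vld)
    = ¬¬¬(sel ∨ ¬vld ∧ vld)   — distribution
    = ¬(sel ∨ ¬vld ∧ vld)   — double negation
    = ¬sel   — complement / identity
Both reduce to ¬sel, so they are equivalent.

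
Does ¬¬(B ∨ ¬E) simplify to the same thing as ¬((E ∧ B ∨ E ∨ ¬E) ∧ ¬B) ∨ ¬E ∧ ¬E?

Yes

E1: ¬¬(B ∨ ¬E)
    = B ∨ ¬E   — double negation
E2: ¬((E ∧ B ∨ E ∨ ¬E) ∧ ¬B) ∨ ¬E ∧ ¬E
    = ¬((E ∨ ¬E) ∧ ¬B) ∨ ¬E ∧ ¬E   — absorption
    = ¬¬B ∨ ¬E ∧ ¬E   — complement / identity
    = B ∨ ¬E ∧ ¬E   — double negation
    = B ∨ ¬E   — idempotence
Both reduce to B ∨ ¬E, so they are equivalent.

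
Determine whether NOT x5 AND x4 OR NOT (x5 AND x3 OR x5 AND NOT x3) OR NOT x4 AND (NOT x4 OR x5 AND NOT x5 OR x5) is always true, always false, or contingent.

contingent

NOT x5 AND x4 OR NOT (x5 AND x3 OR x5 AND NOT x3) OR NOT x4 AND (NOT x4 OR x5 AND NOT x5 OR x5)
= NOT x5 AND x4 OR NOT x5 OR NOT x4 AND (NOT x4 OR x5 AND NOT x5 OR x5)   — distribution
= NOT x5 AND x4 OR NOT x5 OR NOT x4 AND (NOT x4 OR x5)   — complement / identity
= NOT x5 AND x4 OR NOT x5 OR NOT x4   — absorption
= NOT x5 OR NOT x4   — absorption
This depends on x4, x5, so it is not a constant.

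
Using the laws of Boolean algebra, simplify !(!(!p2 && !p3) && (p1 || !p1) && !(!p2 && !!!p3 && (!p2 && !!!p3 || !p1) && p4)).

!p2 && !p3

!(!(!p2 && !p3) && (p1 || !p1) && !(!p2 && !!!p3 && (!p2 && !!!p3 || !p1) && p4))
= !(!(!p2 && !p3) && !(!p2 && !!!p3 && (!p2 && !!!p3 || !p1) && p4))   (complement / identity)
= !(!(!p2 && !p3) && !(!p2 && !!!p3 && p4))   (absorption)
= !(!(!p2 && !p3) && !(!p2 && !p3 && p4))   (double negation)
= !p2 && !p3 || !p2 && !p3 && p4   (De Morgan)
= !p2 && !p3   (absorption)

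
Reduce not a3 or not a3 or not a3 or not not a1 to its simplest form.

not a3 or a1

not a3 or not a3 or not a3 or not not a1
= not a3 or not a3 or not not a1   (idempotence)
= not a3 or not a3 or a1   (double negation)
= not a3 or a1   (idempotence)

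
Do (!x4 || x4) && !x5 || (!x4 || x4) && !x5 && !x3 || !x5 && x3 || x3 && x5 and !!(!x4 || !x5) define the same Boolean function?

No

E1: (!x4 || x4) && !x5 || (!x4 || x4) && !x5 && !x3 || !x5 && x3 || x3 && x5
    = (!x4 || x4) && !x5 || !x5 && x3 || x3 && x5   [absorption]
    = !x5 || !x5 && x3 || x3 && x5   [complement / identity]
    = !x5 || x3   [distribution]
E2: !!(!x4 || !x5)
    = !x4 || !x5   [double negation]
These differ: at x3=0, x4=0, x5=1, E1 = 0 but E2 = 1.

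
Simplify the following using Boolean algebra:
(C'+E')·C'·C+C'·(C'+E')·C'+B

C'+B

(C'+E')·C'·C+C'·(C'+E')·C'+B
= (C'+E')·C'+B   (distribution)
= C'+B   (absorption)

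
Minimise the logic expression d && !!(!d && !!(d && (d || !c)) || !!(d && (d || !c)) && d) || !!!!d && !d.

d

d && !!(!d && !!(d && (d || !c)) || !!(d && (d || !c)) && d) || !!!!d && !d
= d && !!!!(d && (d || !c)) || !!!!d && !d   (distribution)
= d && !!!!d || !!!!d && !d   (absorption)
= !!!!d   (distribution)
= !!d   (double negation)
= d   (double negation)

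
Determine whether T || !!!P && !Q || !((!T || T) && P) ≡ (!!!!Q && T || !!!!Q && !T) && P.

E1: T || !!!P && !Q || !((!T || T) && P)
    = T || !P && !Q || !((!T || T) && P)   (double negation)
    = T || !P && !Q || !P   (complement / identity)
    = T || !P   (absorption)
E2: (!!!!Q && T || !!!!Q && !T) && P
    = !!!!Q && P   (distribution)
    = !!Q && P   (double negation)
    = Q && P   (double negation)
These differ: at P=0, Q=0, T=1, E1 = 1 but E2 = 0.

No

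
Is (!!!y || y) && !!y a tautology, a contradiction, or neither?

(!!!y || y) && !!y
= (!y || y) && !!y   [double negation]
= !!y   [complement / identity]
= y   [double negation]
This depends on y, so it is not a constant.

neither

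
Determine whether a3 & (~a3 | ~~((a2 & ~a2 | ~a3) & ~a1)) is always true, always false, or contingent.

always false

a3 & (~a3 | ~~((a2 & ~a2 | ~a3) & ~a1))
= a3 & (~a3 | ~~(~a3 & ~a1))   (complement / identity)
= a3 & (~a3 | ~a3 & ~a1)   (double negation)
= a3 & ~a3   (absorption)
= 0   (complement)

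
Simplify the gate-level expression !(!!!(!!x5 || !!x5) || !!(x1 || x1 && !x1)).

!(!!!(!!x5 || !!x5) || !!(x1 || x1 && !x1))
= !(!!!(!!x5 || !!x5) || !!x1)   [complement / identity]
= !(!!!!!x5 || !!x1)   [idempotence]
= !(!!!x5 || !!x1)   [double negation]
= !(!x5 || !!x1)   [double negation]
= x5 && !x1   [De Morgan]

x5 && !x1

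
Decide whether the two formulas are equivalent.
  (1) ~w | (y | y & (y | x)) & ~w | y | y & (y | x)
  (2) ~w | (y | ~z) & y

Yes

E1: ~w | (y | y & (y | x)) & ~w | y | y & (y | x)
    = ~w | y | y & (y | x)   — absorption
    = ~w | y | y   — absorption
    = ~w | y   — idempotence
E2: ~w | (y | ~z) & y
    = ~w | y   — absorption
Both reduce to ~w | y, so they are equivalent.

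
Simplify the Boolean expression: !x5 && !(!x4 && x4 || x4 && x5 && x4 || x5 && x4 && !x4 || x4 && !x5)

!x5 && !x4

!x5 && !(!x4 && x4 || x4 && x5 && x4 || x5 && x4 && !x4 || x4 && !x5)
= !x5 && !(!x4 && x4 || x5 && x4 || x4 && !x5)   — distribution
= !x5 && !(x5 && x4 || x4 && !x5)   — complement / identity
= !x5 && !x4   — distribution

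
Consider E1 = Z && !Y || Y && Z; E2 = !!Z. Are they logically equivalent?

Yes

E1: Z && !Y || Y && Z
    = Z   — distribution
E2: !!Z
    = Z   — double negation
Both reduce to Z, so they are equivalent.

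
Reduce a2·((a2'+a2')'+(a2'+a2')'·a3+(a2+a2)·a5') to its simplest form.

a2·((a2'+a2')'+(a2'+a2')'·a3+(a2+a2)·a5')
= a2·((a2'+a2')'+(a2+a2)·a5')   [absorption]
= a2·((a2'+a2')'+a2·a5')   [idempotence]
= a2·(a2·a2+a2·a5')   [De Morgan]
= a2·(a2+a2·a5')   [idempotence]
= a2·a2   [absorption]
= a2   [idempotence]

a2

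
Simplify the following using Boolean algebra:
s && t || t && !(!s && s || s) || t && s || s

t || s

s && t || t && !(!s && s || s) || t && s || s
= s && t || t && !s || t && s || s
= t || t && s || s
= t || s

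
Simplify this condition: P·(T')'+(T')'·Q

P·(T')'+(T')'·Q
= (P+Q)·(T')'   (distribution)
= (P+Q)·T   (double negation)

(P+Q)·T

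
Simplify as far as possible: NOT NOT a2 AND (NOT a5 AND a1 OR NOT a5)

NOT NOT a2 AND (NOT a5 AND a1 OR NOT a5)
= NOT NOT a2 AND NOT a5
= a2 AND NOT a5

a2 AND NOT a5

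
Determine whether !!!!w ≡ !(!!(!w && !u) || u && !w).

Yes

E1: !!!!w
    = !!w   — double negation
    = w   — double negation
E2: !(!!(!w && !u) || u && !w)
    = !(!w && !u || u && !w)   — double negation
    = !!w   — distribution
    = w   — double negation
Both reduce to w, so they are equivalent.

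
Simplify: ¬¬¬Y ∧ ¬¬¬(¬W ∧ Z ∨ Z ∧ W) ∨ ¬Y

¬¬¬Y ∧ ¬¬¬(¬W ∧ Z ∨ Z ∧ W) ∨ ¬Y
= ¬¬¬Y ∧ ¬(¬W ∧ Z ∨ Z ∧ W) ∨ ¬Y   (double negation)
= ¬¬¬Y ∧ ¬Z ∨ ¬Y   (distribution)
= ¬Y ∧ ¬Z ∨ ¬Y   (double negation)
= ¬Y   (absorption)

¬Y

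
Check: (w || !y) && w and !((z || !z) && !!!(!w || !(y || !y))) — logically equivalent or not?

E1: (w || !y) && w
    = w   — absorption
E2: !((z || !z) && !!!(!w || !(y || !y)))
    = !!!!(!w || !(y || !y))   — complement / identity
    = !!!(w && (y || !y))   — De Morgan
    = !!!w   — complement / identity
    = !w   — double negation
These differ: at w=0, y=1, z=0, E1 = 0 but E2 = 1.

No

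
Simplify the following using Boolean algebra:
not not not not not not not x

not not not not not not not x
= not not not not not x   — double negation
= not not not x   — double negation
= not x   — double negation

not x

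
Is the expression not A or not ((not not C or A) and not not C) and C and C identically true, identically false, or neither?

not A or not ((not not C or A) and not not C) and C and C
= not A or not not not C and C and C   (absorption)
= not A or not C and C and C   (double negation)
= not A or not C and C   (idempotence)
= not A   (complement / identity)
This depends on A, so it is not a constant.

neither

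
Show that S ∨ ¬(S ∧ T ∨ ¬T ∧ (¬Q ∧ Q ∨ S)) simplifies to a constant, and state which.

True

S ∨ ¬(S ∧ T ∨ ¬T ∧ (¬Q ∧ Q ∨ S))
= S ∨ ¬(S ∧ T ∨ ¬T ∧ S)   [complement / identity]
= S ∨ ¬S   [distribution]
= True   [complement]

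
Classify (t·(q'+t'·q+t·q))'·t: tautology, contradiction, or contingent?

(t·(q'+t'·q+t·q))'·t
= (t·(q'+q))'·t
= t'·t
= 0

contradiction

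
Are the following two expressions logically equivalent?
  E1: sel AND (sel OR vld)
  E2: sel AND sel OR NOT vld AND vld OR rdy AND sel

E1: sel AND (sel OR vld)
    = sel   [absorption]
E2: sel AND sel OR NOT vld AND vld OR rdy AND sel
    = sel AND sel OR rdy AND sel   [complement / identity]
    = (sel OR rdy) AND sel   [distribution]
    = sel   [absorption]
Both reduce to sel, so they are equivalent.

Yes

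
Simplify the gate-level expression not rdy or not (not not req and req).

not rdy or not (not not req and req)
= not rdy or not (req and req)   [double negation]
= not rdy or not req   [idempotence]

not rdy or not req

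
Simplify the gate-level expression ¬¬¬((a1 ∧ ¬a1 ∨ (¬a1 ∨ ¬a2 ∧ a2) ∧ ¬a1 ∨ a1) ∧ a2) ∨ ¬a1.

¬a2 ∨ ¬a1

¬¬¬((a1 ∧ ¬a1 ∨ (¬a1 ∨ ¬a2 ∧ a2) ∧ ¬a1 ∨ a1) ∧ a2) ∨ ¬a1
= ¬¬¬((a1 ∧ ¬a1 ∨ ¬a1 ∧ ¬a1 ∨ a1) ∧ a2) ∨ ¬a1   [complement / identity]
= ¬¬¬((¬a1 ∨ a1) ∧ a2) ∨ ¬a1   [distribution]
= ¬¬¬a2 ∨ ¬a1   [complement / identity]
= ¬a2 ∨ ¬a1   [double negation]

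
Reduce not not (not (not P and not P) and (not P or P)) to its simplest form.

not not (not (not P and not P) and (not P or P))
= not not (not not P and (not P or P))   — idempotence
= not not P and (not P or P)   — double negation
= not not P   — complement / identity
= P   — double negation

P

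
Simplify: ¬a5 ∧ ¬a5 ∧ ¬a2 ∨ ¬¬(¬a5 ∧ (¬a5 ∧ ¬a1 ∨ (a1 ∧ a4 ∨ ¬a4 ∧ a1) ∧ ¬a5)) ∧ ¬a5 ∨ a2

¬a5 ∧ ¬a5 ∧ ¬a2 ∨ ¬¬(¬a5 ∧ (¬a5 ∧ ¬a1 ∨ (a1 ∧ a4 ∨ ¬a4 ∧ a1) ∧ ¬a5)) ∧ ¬a5 ∨ a2
= ¬a5 ∧ ¬a5 ∧ ¬a2 ∨ ¬¬(¬a5 ∧ (¬a5 ∧ ¬a1 ∨ a1 ∧ ¬a5)) ∧ ¬a5 ∨ a2   — distribution
= ¬a5 ∧ ¬a5 ∧ ¬a2 ∨ ¬a5 ∧ (¬a5 ∧ ¬a1 ∨ a1 ∧ ¬a5) ∧ ¬a5 ∨ a2   — double negation
= ¬a5 ∧ ¬a5 ∧ ¬a2 ∨ ¬a5 ∧ ¬a5 ∧ ¬a5 ∨ a2   — distribution
= ¬a5 ∧ ¬a5 ∧ ¬a2 ∨ ¬a5 ∧ ¬a5 ∨ a2   — idempotence
= ¬a5 ∧ ¬a5 ∨ a2   — absorption
= ¬a5 ∨ a2   — idempotence

¬a5 ∨ a2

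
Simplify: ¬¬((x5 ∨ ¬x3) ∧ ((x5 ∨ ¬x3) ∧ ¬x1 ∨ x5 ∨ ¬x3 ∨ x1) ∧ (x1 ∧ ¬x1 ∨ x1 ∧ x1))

¬¬((x5 ∨ ¬x3) ∧ ((x5 ∨ ¬x3) ∧ ¬x1 ∨ x5 ∨ ¬x3 ∨ x1) ∧ (x1 ∧ ¬x1 ∨ x1 ∧ x1))
= ¬¬((x5 ∨ ¬x3) ∧ ((x5 ∨ ¬x3) ∧ ¬x1 ∨ x5 ∨ ¬x3 ∨ x1) ∧ x1)
= ¬¬((x5 ∨ ¬x3) ∧ (x5 ∨ ¬x3 ∨ x1) ∧ x1)
= (x5 ∨ ¬x3) ∧ (x5 ∨ ¬x3 ∨ x1) ∧ x1
= (x5 ∨ ¬x3) ∧ x1

(x5 ∨ ¬x3) ∧ x1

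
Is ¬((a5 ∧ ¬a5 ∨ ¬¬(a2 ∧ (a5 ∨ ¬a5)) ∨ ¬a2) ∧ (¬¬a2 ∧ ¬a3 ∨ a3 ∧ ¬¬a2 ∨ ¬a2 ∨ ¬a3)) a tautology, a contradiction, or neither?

¬((a5 ∧ ¬a5 ∨ ¬¬(a2 ∧ (a5 ∨ ¬a5)) ∨ ¬a2) ∧ (¬¬a2 ∧ ¬a3 ∨ a3 ∧ ¬¬a2 ∨ ¬a2 ∨ ¬a3))
= ¬((a5 ∧ ¬a5 ∨ ¬¬(a2 ∧ (a5 ∨ ¬a5)) ∨ ¬a2) ∧ (¬¬a2 ∨ ¬a2 ∨ ¬a3))   (distribution)
= ¬((¬¬(a2 ∧ (a5 ∨ ¬a5)) ∨ ¬a2) ∧ (¬¬a2 ∨ ¬a2 ∨ ¬a3))   (complement / identity)
= ¬((¬¬a2 ∨ ¬a2) ∧ (¬¬a2 ∨ ¬a2 ∨ ¬a3))   (complement / identity)
= ¬(¬¬a2 ∨ ¬a2)   (absorption)
= ¬a2 ∧ a2   (De Morgan)
= False   (complement)

contradiction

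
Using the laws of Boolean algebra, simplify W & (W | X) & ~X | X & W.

W

W & (W | X) & ~X | X & W
= W & ~X | X & W   — absorption
= W   — distribution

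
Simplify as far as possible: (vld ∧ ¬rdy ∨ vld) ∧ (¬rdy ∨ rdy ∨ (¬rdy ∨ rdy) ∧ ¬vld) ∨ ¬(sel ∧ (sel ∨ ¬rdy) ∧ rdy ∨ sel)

(vld ∧ ¬rdy ∨ vld) ∧ (¬rdy ∨ rdy ∨ (¬rdy ∨ rdy) ∧ ¬vld) ∨ ¬(sel ∧ (sel ∨ ¬rdy) ∧ rdy ∨ sel)
= (vld ∧ ¬rdy ∨ vld) ∧ (¬rdy ∨ rdy) ∨ ¬(sel ∧ (sel ∨ ¬rdy) ∧ rdy ∨ sel)
= (vld ∧ ¬rdy ∨ vld) ∧ (¬rdy ∨ rdy) ∨ ¬(sel ∧ rdy ∨ sel)
= (vld ∧ ¬rdy ∨ vld) ∧ (¬rdy ∨ rdy) ∨ ¬sel
= vld ∧ (¬rdy ∨ rdy) ∨ ¬sel
= vld ∨ ¬sel

vld ∨ ¬sel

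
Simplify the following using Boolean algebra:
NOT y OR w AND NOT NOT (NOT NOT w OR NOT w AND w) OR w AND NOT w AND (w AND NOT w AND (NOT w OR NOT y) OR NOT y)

NOT y OR w AND NOT NOT (NOT NOT w OR NOT w AND w) OR w AND NOT w AND (w AND NOT w AND (NOT w OR NOT y) OR NOT y)
= NOT y OR w AND NOT NOT (NOT NOT w OR NOT w AND w) OR w AND NOT w AND (w AND NOT w OR NOT y)   (absorption)
= NOT y OR w AND NOT NOT (NOT NOT w OR NOT w AND w) OR w AND NOT w   (absorption)
= NOT y OR w AND NOT NOT NOT NOT w OR w AND NOT w   (complement / identity)
= NOT y OR w AND NOT NOT w OR w AND NOT w   (double negation)
= NOT y OR w AND w OR w AND NOT w   (double negation)
= NOT y OR w   (distribution)

NOT y OR w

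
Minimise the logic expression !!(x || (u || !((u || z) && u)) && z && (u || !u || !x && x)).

!!(x || (u || !((u || z) && u)) && z && (u || !u || !x && x))
= !!(x || (u || !((u || z) && u)) && z && (u || !u))   — complement / identity
= !!(x || (u || !((u || z) && u)) && z)   — complement / identity
= !!(x || (u || !u) && z)   — absorption
= !!(x || z)   — complement / identity
= x || z   — double negation

x || z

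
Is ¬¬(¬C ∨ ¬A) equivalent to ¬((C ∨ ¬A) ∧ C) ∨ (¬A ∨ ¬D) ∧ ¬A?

E1: ¬¬(¬C ∨ ¬A)
    = ¬C ∨ ¬A
E2: ¬((C ∨ ¬A) ∧ C) ∨ (¬A ∨ ¬D) ∧ ¬A
    = ¬((C ∨ ¬A) ∧ C) ∨ ¬A
    = ¬C ∨ ¬A
Both reduce to ¬C ∨ ¬A, so they are equivalent.

Yes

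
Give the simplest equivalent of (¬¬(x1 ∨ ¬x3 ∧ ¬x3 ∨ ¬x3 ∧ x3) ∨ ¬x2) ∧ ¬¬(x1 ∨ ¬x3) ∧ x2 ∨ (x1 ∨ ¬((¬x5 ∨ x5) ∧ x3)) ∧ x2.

(¬¬(x1 ∨ ¬x3 ∧ ¬x3 ∨ ¬x3 ∧ x3) ∨ ¬x2) ∧ ¬¬(x1 ∨ ¬x3) ∧ x2 ∨ (x1 ∨ ¬((¬x5 ∨ x5) ∧ x3)) ∧ x2
= (¬¬(x1 ∨ ¬x3) ∨ ¬x2) ∧ ¬¬(x1 ∨ ¬x3) ∧ x2 ∨ (x1 ∨ ¬((¬x5 ∨ x5) ∧ x3)) ∧ x2
= ¬¬(x1 ∨ ¬x3) ∧ x2 ∨ (x1 ∨ ¬((¬x5 ∨ x5) ∧ x3)) ∧ x2
= (x1 ∨ ¬x3) ∧ x2 ∨ (x1 ∨ ¬((¬x5 ∨ x5) ∧ x3)) ∧ x2
= (x1 ∨ ¬x3) ∧ x2 ∨ (x1 ∨ ¬x3) ∧ x2
= (x1 ∨ ¬x3) ∧ x2

(x1 ∨ ¬x3) ∧ x2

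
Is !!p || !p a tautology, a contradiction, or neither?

!!p || !p
= p || !p   — double negation
= true   — complement

tautology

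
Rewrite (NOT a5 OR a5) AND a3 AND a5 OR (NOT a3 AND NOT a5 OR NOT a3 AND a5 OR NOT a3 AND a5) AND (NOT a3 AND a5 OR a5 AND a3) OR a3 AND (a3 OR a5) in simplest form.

(NOT a5 OR a5) AND a3 AND a5 OR (NOT a3 AND NOT a5 OR NOT a3 AND a5 OR NOT a3 AND a5) AND (NOT a3 AND a5 OR a5 AND a3) OR a3 AND (a3 OR a5)
= (NOT a5 OR a5) AND a3 AND a5 OR (NOT a3 AND NOT a5 OR NOT a3 AND a5) AND (NOT a3 AND a5 OR a5 AND a3) OR a3 AND (a3 OR a5)   (idempotence)
= (NOT a5 OR a5) AND a3 AND a5 OR NOT a3 AND (NOT a3 AND a5 OR a5 AND a3) OR a3 AND (a3 OR a5)   (distribution)
= a3 AND a5 OR NOT a3 AND (NOT a3 AND a5 OR a5 AND a3) OR a3 AND (a3 OR a5)   (complement / identity)
= a3 AND a5 OR NOT a3 AND (NOT a3 AND a5 OR a5 AND a3) OR a3   (absorption)
= a3 AND a5 OR NOT a3 AND a5 OR a3   (distribution)
= a5 OR a3   (distribution)

a5 OR a3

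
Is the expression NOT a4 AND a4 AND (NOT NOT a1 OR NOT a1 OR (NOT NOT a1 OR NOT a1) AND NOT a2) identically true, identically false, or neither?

identically false

NOT a4 AND a4 AND (NOT NOT a1 OR NOT a1 OR (NOT NOT a1 OR NOT a1) AND NOT a2)
= NOT a4 AND a4 AND (NOT NOT a1 OR NOT a1)
= NOT a4 AND a4 AND (a1 OR NOT a1)
= NOT a4 AND a4
= FALSE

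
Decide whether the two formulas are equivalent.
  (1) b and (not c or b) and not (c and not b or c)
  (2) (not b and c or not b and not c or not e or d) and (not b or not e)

E1: b and (not c or b) and not (c and not b or c)
    = b and (not c or b) and not c
    = b and not c
E2: (not b and c or not b and not c or not e or d) and (not b or not e)
    = (not b or not e or d) and (not b or not e)
    = not b or not e
These differ: at b=0, c=1, d=1, e=0, E1 = 0 but E2 = 1.

No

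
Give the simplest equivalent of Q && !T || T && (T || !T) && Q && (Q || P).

Q && !T || T && (T || !T) && Q && (Q || P)
= Q && !T || T && Q && (Q || P)   — complement / identity
= Q && !T || T && Q   — absorption
= Q   — distribution

Q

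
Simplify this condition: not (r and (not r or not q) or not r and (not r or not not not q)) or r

r

not (r and (not r or not q) or not r and (not r or not not not q)) or r
= not (r and (not r or not q) or not r and (not r or not q)) or r   [double negation]
= not (not r or not q) or r   [distribution]
= r and q or r   [De Morgan]
= r   [absorption]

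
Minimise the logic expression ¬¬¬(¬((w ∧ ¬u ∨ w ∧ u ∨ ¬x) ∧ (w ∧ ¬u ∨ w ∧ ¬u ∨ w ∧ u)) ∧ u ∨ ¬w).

¬¬¬(¬((w ∧ ¬u ∨ w ∧ u ∨ ¬x) ∧ (w ∧ ¬u ∨ w ∧ ¬u ∨ w ∧ u)) ∧ u ∨ ¬w)
= ¬¬¬(¬((w ∧ ¬u ∨ w ∧ u ∨ ¬x) ∧ (w ∧ ¬u ∨ w ∧ u)) ∧ u ∨ ¬w)
= ¬¬¬(¬(w ∧ ¬u ∨ w ∧ u) ∧ u ∨ ¬w)
= ¬¬¬(¬w ∧ u ∨ ¬w)
= ¬¬¬¬w
= ¬¬w
= w

w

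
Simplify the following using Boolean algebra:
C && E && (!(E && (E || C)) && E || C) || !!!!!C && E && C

C && E && (!(E && (E || C)) && E || C) || !!!!!C && E && C
= C && E && (!(E && (E || C)) && E || C) || !!!C && E && C   (double negation)
= C && E && (!(E && (E || C)) && E || C) || !C && E && C   (double negation)
= C && E && (!E && E || C) || !C && E && C   (absorption)
= C && E && C || !C && E && C   (complement / identity)
= E && C   (distribution)

E && C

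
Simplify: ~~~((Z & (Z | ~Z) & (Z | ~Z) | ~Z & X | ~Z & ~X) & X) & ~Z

~~~((Z & (Z | ~Z) & (Z | ~Z) | ~Z & X | ~Z & ~X) & X) & ~Z
= ~~~((Z & (Z | ~Z) | ~Z & X | ~Z & ~X) & X) & ~Z
= ~~~((Z | ~Z & X | ~Z & ~X) & X) & ~Z
= ~((Z | ~Z & X | ~Z & ~X) & X) & ~Z
= ~((Z | ~Z) & X) & ~Z
= ~X & ~Z

~X & ~Z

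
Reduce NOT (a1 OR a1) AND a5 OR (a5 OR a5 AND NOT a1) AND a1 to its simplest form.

a5

NOT (a1 OR a1) AND a5 OR (a5 OR a5 AND NOT a1) AND a1
= NOT (a1 OR a1) AND a5 OR a5 AND a1   [absorption]
= NOT a1 AND a5 OR a5 AND a1   [idempotence]
= a5   [distribution]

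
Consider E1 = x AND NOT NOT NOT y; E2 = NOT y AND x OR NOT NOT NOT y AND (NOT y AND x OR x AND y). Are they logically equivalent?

E1: x AND NOT NOT NOT y
    = x AND NOT y   — double negation
E2: NOT y AND x OR NOT NOT NOT y AND (NOT y AND x OR x AND y)
    = NOT y AND x OR NOT NOT NOT y AND x   — distribution
    = x AND (NOT y OR NOT NOT NOT y)   — distribution
    = x AND (NOT y OR NOT y)   — double negation
    = x AND NOT y   — idempotence
Both reduce to x AND NOT y, so they are equivalent.

Yes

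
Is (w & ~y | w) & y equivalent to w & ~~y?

E1: (w & ~y | w) & y
    = w & y   [absorption]
E2: w & ~~y
    = w & y   [double negation]
Both reduce to w & y, so they are equivalent.

Yes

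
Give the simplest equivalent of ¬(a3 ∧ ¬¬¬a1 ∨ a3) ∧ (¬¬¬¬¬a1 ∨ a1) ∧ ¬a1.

¬a3 ∧ ¬a1

¬(a3 ∧ ¬¬¬a1 ∨ a3) ∧ (¬¬¬¬¬a1 ∨ a1) ∧ ¬a1
= ¬(a3 ∧ ¬a1 ∨ a3) ∧ (¬¬¬¬¬a1 ∨ a1) ∧ ¬a1
= ¬(a3 ∧ ¬a1 ∨ a3) ∧ (¬¬¬a1 ∨ a1) ∧ ¬a1
= ¬a3 ∧ (¬¬¬a1 ∨ a1) ∧ ¬a1
= ¬a3 ∧ (¬a1 ∨ a1) ∧ ¬a1
= ¬a3 ∧ ¬a1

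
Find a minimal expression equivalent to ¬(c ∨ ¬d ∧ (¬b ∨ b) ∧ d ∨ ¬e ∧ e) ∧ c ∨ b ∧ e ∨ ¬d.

b ∧ e ∨ ¬d

¬(c ∨ ¬d ∧ (¬b ∨ b) ∧ d ∨ ¬e ∧ e) ∧ c ∨ b ∧ e ∨ ¬d
= ¬(c ∨ ¬d ∧ d ∨ ¬e ∧ e) ∧ c ∨ b ∧ e ∨ ¬d   (complement / identity)
= ¬(c ∨ ¬d ∧ d) ∧ c ∨ b ∧ e ∨ ¬d   (complement / identity)
= ¬c ∧ c ∨ b ∧ e ∨ ¬d   (complement / identity)
= b ∧ e ∨ ¬d   (complement / identity)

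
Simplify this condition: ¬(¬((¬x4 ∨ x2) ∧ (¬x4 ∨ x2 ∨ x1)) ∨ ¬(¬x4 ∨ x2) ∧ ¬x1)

¬x4 ∨ x2

¬(¬((¬x4 ∨ x2) ∧ (¬x4 ∨ x2 ∨ x1)) ∨ ¬(¬x4 ∨ x2) ∧ ¬x1)
= ¬(¬(¬x4 ∨ x2) ∨ ¬(¬x4 ∨ x2) ∧ ¬x1)   [absorption]
= ¬¬(¬x4 ∨ x2)   [absorption]
= ¬x4 ∨ x2   [double negation]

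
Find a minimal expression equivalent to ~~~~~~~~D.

~~~~~~~~D
= ~~~~~~D   [double negation]
= ~~~~D   [double negation]
= ~~D   [double negation]
= D   [double negation]

D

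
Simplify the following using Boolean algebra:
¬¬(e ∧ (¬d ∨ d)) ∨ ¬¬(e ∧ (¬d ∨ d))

¬¬(e ∧ (¬d ∨ d)) ∨ ¬¬(e ∧ (¬d ∨ d))
= ¬¬(e ∧ (¬d ∨ d))   (idempotence)
= ¬¬e   (complement / identity)
= e   (double negation)

e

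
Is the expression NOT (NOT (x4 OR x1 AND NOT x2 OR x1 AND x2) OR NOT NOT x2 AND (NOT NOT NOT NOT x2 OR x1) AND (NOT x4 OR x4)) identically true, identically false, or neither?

neither

NOT (NOT (x4 OR x1 AND NOT x2 OR x1 AND x2) OR NOT NOT x2 AND (NOT NOT NOT NOT x2 OR x1) AND (NOT x4 OR x4))
= NOT (NOT (x4 OR x1) OR NOT NOT x2 AND (NOT NOT NOT NOT x2 OR x1) AND (NOT x4 OR x4))
= NOT (NOT (x4 OR x1) OR NOT NOT x2 AND (NOT NOT x2 OR x1) AND (NOT x4 OR x4))
= NOT (NOT (x4 OR x1) OR NOT NOT x2 AND (NOT NOT x2 OR x1))
= NOT (NOT (x4 OR x1) OR NOT NOT x2)
= (x4 OR x1) AND NOT x2
This depends on x1, x2, x4, so it is not a constant.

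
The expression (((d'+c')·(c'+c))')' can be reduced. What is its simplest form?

(((d'+c')·(c'+c))')'
= ((d'+c')')'   [complement / identity]
= d'+c'   [double negation]

d'+c'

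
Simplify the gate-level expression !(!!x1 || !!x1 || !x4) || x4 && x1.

!(!!x1 || !!x1 || !x4) || x4 && x1
= !(!!x1 || !x4) || x4 && x1   (idempotence)
= !x1 && x4 || x4 && x1   (De Morgan)
= x4   (distribution)

x4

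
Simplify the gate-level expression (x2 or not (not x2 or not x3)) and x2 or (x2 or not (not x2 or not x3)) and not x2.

(x2 or not (not x2 or not x3)) and x2 or (x2 or not (not x2 or not x3)) and not x2
= x2 or not (not x2 or not x3)   — distribution
= x2 or x2 and x3   — De Morgan
= x2   — absorption

x2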